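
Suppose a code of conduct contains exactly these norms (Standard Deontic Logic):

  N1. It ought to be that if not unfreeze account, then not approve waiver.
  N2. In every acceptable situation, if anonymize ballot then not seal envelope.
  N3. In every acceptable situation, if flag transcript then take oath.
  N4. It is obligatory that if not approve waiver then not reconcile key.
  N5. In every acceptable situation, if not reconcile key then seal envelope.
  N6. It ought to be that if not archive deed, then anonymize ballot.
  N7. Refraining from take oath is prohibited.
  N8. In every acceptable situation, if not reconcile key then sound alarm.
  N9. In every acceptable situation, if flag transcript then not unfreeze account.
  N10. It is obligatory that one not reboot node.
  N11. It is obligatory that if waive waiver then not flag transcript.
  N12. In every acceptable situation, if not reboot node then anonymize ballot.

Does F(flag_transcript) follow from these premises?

Premise 10 gives O(¬reboot_node).
Applying K to premise 12 (O(¬reboot_node → anonymize_ballot)) and O(¬reboot_node) yields O(anonymize_ballot).
With premise 2, O(anonymize_ballot → ¬seal_envelope), the K-axiom yields O(¬seal_envelope).
Premise 5, O(¬reconcile_key → seal_envelope), contraposes to O(¬seal_envelope → reconcile_key); with O(¬seal_envelope) we get O(reconcile_key).
Premise 4 is O(¬approve_waiver → ¬reconcile_key); contrapositively O(reconcile_key → approve_waiver). Since O(reconcile_key) holds, K gives O(approve_waiver).
The contrapositive of premise 1 (O(¬unfreeze_account → ¬approve_waiver)) is O(approve_waiver → unfreeze_account), and O(approve_waiver) is already established, so O(unfreeze_account).
Premise 9, O(flag_transcript → ¬unfreeze_account), contraposes to O(unfreeze_account → ¬flag_transcript); with O(unfreeze_account) we get O(¬flag_transcript).
Premises 3, 6, 7, 8, 11 do not contribute to this derivation.
So O(¬flag_transcript) holds, i.e. F(flag_transcript). The claim follows.

Yes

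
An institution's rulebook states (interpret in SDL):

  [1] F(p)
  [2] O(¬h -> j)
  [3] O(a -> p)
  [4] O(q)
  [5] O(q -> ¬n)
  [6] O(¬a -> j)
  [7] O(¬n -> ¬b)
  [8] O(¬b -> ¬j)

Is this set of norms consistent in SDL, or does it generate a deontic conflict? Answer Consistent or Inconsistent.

F(p) at premise 1 means O(¬p).
Premise 3 is O(a -> p); contrapositively O(¬p -> ¬a). Since O(¬p) holds, K gives O(¬a).
Applying K to premise 6 (O(¬a -> j)) and O(¬a) yields O(j).
Premise 8 is O(¬b -> ¬j); contrapositively O(j -> b). Since O(j) holds, K gives O(b).
Premise 7, O(¬n -> ¬b), contraposes to O(b -> n); with O(b) we get O(n).
Premise 5 is O(q -> ¬n); contrapositively O(n -> ¬q). Since O(n) holds, K gives O(¬q).
But premise 4 directly asserts O(q).
We now have both O(¬q) and O(q) — q is simultaneously obligatory and forbidden, violating the D-axiom.

Inconsistent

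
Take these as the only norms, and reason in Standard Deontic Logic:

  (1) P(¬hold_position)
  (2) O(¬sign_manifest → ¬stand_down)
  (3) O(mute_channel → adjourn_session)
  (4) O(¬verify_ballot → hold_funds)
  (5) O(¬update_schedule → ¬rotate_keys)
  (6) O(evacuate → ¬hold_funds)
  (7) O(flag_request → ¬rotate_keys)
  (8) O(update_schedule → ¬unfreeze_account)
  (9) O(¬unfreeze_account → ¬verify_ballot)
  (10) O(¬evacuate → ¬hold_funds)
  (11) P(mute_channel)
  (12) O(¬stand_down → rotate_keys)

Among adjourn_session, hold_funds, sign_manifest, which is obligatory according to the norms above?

By case analysis on ¬evacuate: premise 10 gives O(¬evacuate → ¬hold_funds) and premise 6 gives O(evacuate → ¬hold_funds), so O(¬hold_funds) either way.
The contrapositive of premise 4 (O(¬verify_ballot → hold_funds)) is O(¬hold_funds → verify_ballot), and O(¬hold_funds) is already established, so O(verify_ballot).
Premise 9 is O(¬unfreeze_account → ¬verify_ballot); contrapositively O(verify_ballot → unfreeze_account). Since O(verify_ballot) holds, K gives O(unfreeze_account).
Premise 8 is O(update_schedule → ¬unfreeze_account); contrapositively O(unfreeze_account → ¬update_schedule). Since O(unfreeze_account) holds, K gives O(¬update_schedule).
With premise 5, O(¬update_schedule → ¬rotate_keys), the K-axiom yields O(¬rotate_keys).
The contrapositive of premise 12 (O(¬stand_down → rotate_keys)) is O(¬rotate_keys → stand_down), and O(¬rotate_keys) is already established, so O(stand_down).
Premise 2 is O(¬sign_manifest → ¬stand_down); contrapositively O(stand_down → sign_manifest). Since O(stand_down) holds, K gives O(sign_manifest).
So O(sign_manifest) holds — sign_manifest is obligatory. None of the other listed options is made obligatory by any chain of premises.

sign_manifest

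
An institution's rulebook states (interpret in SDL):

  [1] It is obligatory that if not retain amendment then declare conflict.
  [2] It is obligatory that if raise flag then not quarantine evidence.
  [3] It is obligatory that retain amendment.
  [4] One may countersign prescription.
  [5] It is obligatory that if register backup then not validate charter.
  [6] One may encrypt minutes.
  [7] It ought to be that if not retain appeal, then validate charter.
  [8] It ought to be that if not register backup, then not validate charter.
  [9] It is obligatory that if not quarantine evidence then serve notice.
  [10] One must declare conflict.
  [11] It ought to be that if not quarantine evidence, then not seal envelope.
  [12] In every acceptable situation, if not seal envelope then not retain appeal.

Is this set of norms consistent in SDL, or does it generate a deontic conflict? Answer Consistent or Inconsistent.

Consistent

Premise 1 is O(¬retain_amendment → declare_conflict); even if O(declare_conflict) held, inferring O(¬retain_amendment) would be affirming the consequent — invalid.
So O(¬retain_amendment) is not derivable, and the apparent clash with O(retain_amendment) does not arise.
A world satisfying every obligation exists (e.g. countersign_prescription=false, declare_conflict=true, encrypt_minutes=false, quarantine_evidence=true, raise_flag=false, register_backup=false, retain_amendment=true, retain_appeal=true, seal_envelope=true, serve_notice=false, validate_charter=false); no atom is both obligatory and forbidden, so the set is consistent.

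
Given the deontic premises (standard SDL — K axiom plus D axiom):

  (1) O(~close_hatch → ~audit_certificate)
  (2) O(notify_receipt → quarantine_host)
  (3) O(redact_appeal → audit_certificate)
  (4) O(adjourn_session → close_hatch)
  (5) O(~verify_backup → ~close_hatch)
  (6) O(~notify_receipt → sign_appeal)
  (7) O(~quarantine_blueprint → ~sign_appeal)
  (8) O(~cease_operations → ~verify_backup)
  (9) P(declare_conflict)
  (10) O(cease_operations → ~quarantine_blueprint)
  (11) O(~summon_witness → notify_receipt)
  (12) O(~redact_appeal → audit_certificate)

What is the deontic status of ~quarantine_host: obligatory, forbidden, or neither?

Forbidden

By case analysis on redact_appeal: premise 3 gives O(redact_appeal → audit_certificate) and premise 12 gives O(~redact_appeal → audit_certificate), so O(audit_certificate) either way.
The contrapositive of premise 1 (O(~close_hatch → ~audit_certificate)) is O(audit_certificate → close_hatch), and O(audit_certificate) is already established, so O(close_hatch).
Premise 5, O(~verify_backup → ~close_hatch), contraposes to O(close_hatch → verify_backup); with O(close_hatch) we get O(verify_backup).
Premise 8, O(~cease_operations → ~verify_backup), contraposes to O(verify_backup → cease_operations); with O(verify_backup) we get O(cease_operations).
Applying K to premise 10 (O(cease_operations → ~quarantine_blueprint)) and O(cease_operations) yields O(~quarantine_blueprint).
From O(~quarantine_blueprint) and premise 7, O(~quarantine_blueprint → ~sign_appeal), we obtain O(~sign_appeal).
The contrapositive of premise 6 (O(~notify_receipt → sign_appeal)) is O(~sign_appeal → notify_receipt), and O(~sign_appeal) is already established, so O(notify_receipt).
From O(notify_receipt) and premise 2, O(notify_receipt → quarantine_host), we obtain O(quarantine_host).
Premises 4, 9, 11 do not contribute to this derivation.
Thus O(quarantine_host), which is F(~quarantine_host): ~quarantine_host is forbidden.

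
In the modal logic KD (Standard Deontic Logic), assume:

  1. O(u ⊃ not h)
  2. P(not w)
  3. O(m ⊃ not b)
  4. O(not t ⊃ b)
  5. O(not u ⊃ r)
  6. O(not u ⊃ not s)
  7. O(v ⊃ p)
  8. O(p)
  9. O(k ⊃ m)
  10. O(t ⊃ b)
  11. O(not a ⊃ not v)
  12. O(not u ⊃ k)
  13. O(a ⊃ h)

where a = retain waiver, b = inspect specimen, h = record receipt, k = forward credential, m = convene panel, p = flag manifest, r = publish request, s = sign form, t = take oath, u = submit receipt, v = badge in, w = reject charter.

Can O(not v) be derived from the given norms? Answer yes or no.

Premises 4 and 10 are O(not t ⊃ b) and O(t ⊃ b); every ideal world satisfies not t or t, so in either case b holds — hence O(b).
Premise 3 is O(m ⊃ not b); contrapositively O(b ⊃ not m). Since O(b) holds, K gives O(not m).
Premise 9, O(k ⊃ m), contraposes to O(not m ⊃ not k); with O(not m) we get O(not k).
Premise 12 is O(not u ⊃ k); contrapositively O(not k ⊃ u). Since O(not k) holds, K gives O(u).
Applying K to premise 1 (O(u ⊃ not h)) and O(u) yields O(not h).
Premise 13 is O(a ⊃ h); contrapositively O(not h ⊃ not a). Since O(not h) holds, K gives O(not a).
With premise 11, O(not a ⊃ not v), the K-axiom yields O(not v).
Premises 2, 5, 6, 7, 8 do not contribute to this derivation.
So O(not v) follows.

Yes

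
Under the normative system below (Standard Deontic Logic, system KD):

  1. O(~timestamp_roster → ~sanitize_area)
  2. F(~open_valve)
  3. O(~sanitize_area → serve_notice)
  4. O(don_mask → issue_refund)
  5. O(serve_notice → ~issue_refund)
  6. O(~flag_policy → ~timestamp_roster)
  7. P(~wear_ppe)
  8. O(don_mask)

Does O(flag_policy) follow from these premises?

From premise 8 we have O(don_mask).
Premise 4 is O(don_mask → issue_refund); since O(don_mask), deontic closure gives O(issue_refund).
Premise 5, O(serve_notice → ~issue_refund), contraposes to O(issue_refund → ~serve_notice); with O(issue_refund) we get O(~serve_notice).
Premise 3, O(~sanitize_area → serve_notice), contraposes to O(~serve_notice → sanitize_area); with O(~serve_notice) we get O(sanitize_area).
Premise 1, O(~timestamp_roster → ~sanitize_area), contraposes to O(sanitize_area → timestamp_roster); with O(sanitize_area) we get O(timestamp_roster).
Premise 6, O(~flag_policy → ~timestamp_roster), contraposes to O(timestamp_roster → flag_policy); with O(timestamp_roster) we get O(flag_policy).
Premises 2, 7 do not contribute to this derivation.
So O(flag_policy) follows.

Yes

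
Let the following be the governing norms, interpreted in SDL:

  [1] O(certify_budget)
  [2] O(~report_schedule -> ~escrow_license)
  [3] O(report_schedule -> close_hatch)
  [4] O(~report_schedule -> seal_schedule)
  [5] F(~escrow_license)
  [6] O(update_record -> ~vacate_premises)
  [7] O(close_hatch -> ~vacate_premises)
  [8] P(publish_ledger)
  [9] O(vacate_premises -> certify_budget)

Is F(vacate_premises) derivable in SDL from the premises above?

Yes

F(~escrow_license) at premise 5 means O(escrow_license).
Premise 2 is O(~report_schedule -> ~escrow_license); contrapositively O(escrow_license -> report_schedule). Since O(escrow_license) holds, K gives O(report_schedule).
Applying K to premise 3 (O(report_schedule -> close_hatch)) and O(report_schedule) yields O(close_hatch).
With premise 7, O(close_hatch -> ~vacate_premises), the K-axiom yields O(~vacate_premises).
Premises 1, 4, 6, 8, 9 do not contribute to this derivation.
So O(~vacate_premises) holds, i.e. F(vacate_premises). The claim follows.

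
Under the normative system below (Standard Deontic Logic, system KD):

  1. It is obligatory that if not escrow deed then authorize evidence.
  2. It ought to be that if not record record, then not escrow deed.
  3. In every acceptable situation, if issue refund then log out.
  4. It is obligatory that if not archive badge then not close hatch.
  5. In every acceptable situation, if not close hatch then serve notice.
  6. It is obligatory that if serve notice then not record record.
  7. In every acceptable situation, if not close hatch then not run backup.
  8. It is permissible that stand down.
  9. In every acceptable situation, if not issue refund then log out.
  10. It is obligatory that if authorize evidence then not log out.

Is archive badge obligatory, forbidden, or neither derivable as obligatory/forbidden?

Obligatory

By case analysis on ¬issue_refund: premise 9 gives O(¬issue_refund → log_out) and premise 3 gives O(issue_refund → log_out), so O(log_out) either way.
Premise 10, O(authorize_evidence → ¬log_out), contraposes to O(log_out → ¬authorize_evidence); with O(log_out) we get O(¬authorize_evidence).
Premise 1 is O(¬escrow_deed → authorize_evidence); contrapositively O(¬authorize_evidence → escrow_deed). Since O(¬authorize_evidence) holds, K gives O(escrow_deed).
Premise 2 is O(¬record_record → ¬escrow_deed); contrapositively O(escrow_deed → record_record). Since O(escrow_deed) holds, K gives O(record_record).
Premise 6 is O(serve_notice → ¬record_record); contrapositively O(record_record → ¬serve_notice). Since O(record_record) holds, K gives O(¬serve_notice).
Premise 5, O(¬close_hatch → serve_notice), contraposes to O(¬serve_notice → close_hatch); with O(¬serve_notice) we get O(close_hatch).
Premise 4, O(¬archive_badge → ¬close_hatch), contraposes to O(close_hatch → archive_badge); with O(close_hatch) we get O(archive_badge).
Premises 7, 8 do not contribute to this derivation.
Hence archive_badge is obligatory.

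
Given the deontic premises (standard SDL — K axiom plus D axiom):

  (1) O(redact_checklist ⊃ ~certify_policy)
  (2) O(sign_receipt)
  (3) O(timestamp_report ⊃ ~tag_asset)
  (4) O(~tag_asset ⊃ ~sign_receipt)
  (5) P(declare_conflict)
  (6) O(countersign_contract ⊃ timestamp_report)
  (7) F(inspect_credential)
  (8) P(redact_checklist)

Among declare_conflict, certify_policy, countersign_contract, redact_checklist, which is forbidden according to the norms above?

Premise 2 states O(sign_receipt) outright.
Premise 4, O(~tag_asset ⊃ ~sign_receipt), contraposes to O(sign_receipt ⊃ tag_asset); with O(sign_receipt) we get O(tag_asset).
The contrapositive of premise 3 (O(timestamp_report ⊃ ~tag_asset)) is O(tag_asset ⊃ ~timestamp_report), and O(tag_asset) is already established, so O(~timestamp_report).
The contrapositive of premise 6 (O(countersign_contract ⊃ timestamp_report)) is O(~timestamp_report ⊃ ~countersign_contract), and O(~timestamp_report) is already established, so O(~countersign_contract).
So O(~countersign_contract) holds, i.e. countersign_contract is forbidden. None of the other listed options is forbidden under the premises.

countersign_contract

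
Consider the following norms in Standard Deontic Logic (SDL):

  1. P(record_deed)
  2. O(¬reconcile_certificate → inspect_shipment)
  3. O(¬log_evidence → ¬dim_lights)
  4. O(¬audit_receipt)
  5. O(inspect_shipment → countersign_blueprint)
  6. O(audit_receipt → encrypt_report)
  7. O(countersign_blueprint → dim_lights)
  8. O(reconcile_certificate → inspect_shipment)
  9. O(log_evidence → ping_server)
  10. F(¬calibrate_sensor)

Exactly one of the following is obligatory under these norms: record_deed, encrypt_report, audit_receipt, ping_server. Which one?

ping_server

By case analysis on reconcile_certificate: premise 8 gives O(reconcile_certificate → inspect_shipment) and premise 2 gives O(¬reconcile_certificate → inspect_shipment), so O(inspect_shipment) either way.
Applying K to premise 5 (O(inspect_shipment → countersign_blueprint)) and O(inspect_shipment) yields O(countersign_blueprint).
Applying K to premise 7 (O(countersign_blueprint → dim_lights)) and O(countersign_blueprint) yields O(dim_lights).
The contrapositive of premise 3 (O(¬log_evidence → ¬dim_lights)) is O(dim_lights → log_evidence), and O(dim_lights) is already established, so O(log_evidence).
From O(log_evidence) and premise 9, O(log_evidence → ping_server), we obtain O(ping_server).
So O(ping_server) holds — ping_server is obligatory. None of the other listed options is made obligatory by any chain of premises.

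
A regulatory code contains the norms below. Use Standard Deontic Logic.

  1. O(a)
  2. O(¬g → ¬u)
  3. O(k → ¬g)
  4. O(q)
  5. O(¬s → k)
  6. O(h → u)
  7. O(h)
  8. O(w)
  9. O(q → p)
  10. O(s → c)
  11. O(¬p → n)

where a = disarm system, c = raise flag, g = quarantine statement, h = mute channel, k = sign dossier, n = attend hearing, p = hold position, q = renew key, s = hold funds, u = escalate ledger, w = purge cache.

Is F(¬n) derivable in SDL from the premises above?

No

Premise 11 is O(¬p → n), but O(¬p) is not derivable from the premises, so it does not yield O(n).
No other premise forces O(n). An ideal world satisfying every premise can still have ¬n true, so F(¬n) is not derivable.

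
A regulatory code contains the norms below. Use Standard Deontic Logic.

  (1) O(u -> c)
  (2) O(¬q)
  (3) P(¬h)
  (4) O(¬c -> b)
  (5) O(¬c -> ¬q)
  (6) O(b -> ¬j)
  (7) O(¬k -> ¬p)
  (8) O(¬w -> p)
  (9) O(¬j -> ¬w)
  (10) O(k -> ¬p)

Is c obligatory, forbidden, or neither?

Obligatory

Premises 7 and 10 are O(¬k -> ¬p) and O(k -> ¬p); every ideal world satisfies ¬k or k, so in either case ¬p holds — hence O(¬p).
Premise 8 is O(¬w -> p); contrapositively O(¬p -> w). Since O(¬p) holds, K gives O(w).
Premise 9, O(¬j -> ¬w), contraposes to O(w -> j); with O(w) we get O(j).
The contrapositive of premise 6 (O(b -> ¬j)) is O(j -> ¬b), and O(j) is already established, so O(¬b).
Premise 4, O(¬c -> b), contraposes to O(¬b -> c); with O(¬b) we get O(c).
Premises 1, 2, 3, 5 do not contribute to this derivation.
Hence c is obligatory.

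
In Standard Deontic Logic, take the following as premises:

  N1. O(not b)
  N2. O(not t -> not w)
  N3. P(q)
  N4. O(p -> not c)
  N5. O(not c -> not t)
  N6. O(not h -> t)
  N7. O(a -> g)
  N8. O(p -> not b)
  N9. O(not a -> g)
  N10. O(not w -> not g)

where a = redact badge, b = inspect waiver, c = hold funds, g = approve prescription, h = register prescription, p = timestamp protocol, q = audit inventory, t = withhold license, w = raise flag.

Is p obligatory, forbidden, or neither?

Premises 7 and 9 cover both cases: O(a -> g) and O(not a -> g). Since a ∨ not a is a tautology, O(g) follows.
Premise 10, O(not w -> not g), contraposes to O(g -> w); with O(g) we get O(w).
Premise 2 is O(not t -> not w); contrapositively O(w -> t). Since O(w) holds, K gives O(t).
The contrapositive of premise 5 (O(not c -> not t)) is O(t -> c), and O(t) is already established, so O(c).
The contrapositive of premise 4 (O(p -> not c)) is O(c -> not p), and O(c) is already established, so O(not p).
Premises 1, 3, 6, 8 do not contribute to this derivation.
Thus O(not p), which is F(p): p is forbidden.

Forbidden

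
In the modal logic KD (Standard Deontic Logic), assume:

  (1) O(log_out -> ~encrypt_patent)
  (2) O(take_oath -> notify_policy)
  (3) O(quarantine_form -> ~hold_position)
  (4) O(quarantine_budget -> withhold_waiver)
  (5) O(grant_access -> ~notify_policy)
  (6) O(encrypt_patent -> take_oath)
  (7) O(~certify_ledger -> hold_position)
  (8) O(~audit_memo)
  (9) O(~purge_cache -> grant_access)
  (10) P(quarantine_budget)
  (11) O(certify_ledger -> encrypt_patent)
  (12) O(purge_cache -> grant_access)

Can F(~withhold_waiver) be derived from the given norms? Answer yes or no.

No

Premise 4 is O(quarantine_budget -> withhold_waiver), but O(quarantine_budget) is not derivable from the premises (the permission P(quarantine_budget) asserts only ~O(~quarantine_budget), not O(quarantine_budget)), so it does not yield O(withhold_waiver).
No other premise forces O(withhold_waiver). An ideal world satisfying every premise can still have ~withhold_waiver true, so F(~withhold_waiver) is not derivable.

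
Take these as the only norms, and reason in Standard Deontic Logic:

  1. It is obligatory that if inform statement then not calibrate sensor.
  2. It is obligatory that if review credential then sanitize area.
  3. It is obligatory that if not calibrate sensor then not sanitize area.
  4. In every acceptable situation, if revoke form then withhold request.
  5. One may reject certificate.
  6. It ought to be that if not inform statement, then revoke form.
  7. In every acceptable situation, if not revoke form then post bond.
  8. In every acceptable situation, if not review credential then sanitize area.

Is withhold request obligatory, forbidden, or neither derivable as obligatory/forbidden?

Premises 8 and 2 cover both cases: O(¬review_credential → sanitize_area) and O(review_credential → sanitize_area). Since ¬review_credential ∨ review_credential is a tautology, O(sanitize_area) follows.
Premise 3 is O(¬calibrate_sensor → ¬sanitize_area); contrapositively O(sanitize_area → calibrate_sensor). Since O(sanitize_area) holds, K gives O(calibrate_sensor).
Premise 1 is O(inform_statement → ¬calibrate_sensor); contrapositively O(calibrate_sensor → ¬inform_statement). Since O(calibrate_sensor) holds, K gives O(¬inform_statement).
Premise 6 is O(¬inform_statement → revoke_form); since O(¬inform_statement), deontic closure gives O(revoke_form).
With premise 4, O(revoke_form → withhold_request), the K-axiom yields O(withhold_request).
Premises 5, 7 do not contribute to this derivation.
Hence withhold_request is obligatory.

Obligatory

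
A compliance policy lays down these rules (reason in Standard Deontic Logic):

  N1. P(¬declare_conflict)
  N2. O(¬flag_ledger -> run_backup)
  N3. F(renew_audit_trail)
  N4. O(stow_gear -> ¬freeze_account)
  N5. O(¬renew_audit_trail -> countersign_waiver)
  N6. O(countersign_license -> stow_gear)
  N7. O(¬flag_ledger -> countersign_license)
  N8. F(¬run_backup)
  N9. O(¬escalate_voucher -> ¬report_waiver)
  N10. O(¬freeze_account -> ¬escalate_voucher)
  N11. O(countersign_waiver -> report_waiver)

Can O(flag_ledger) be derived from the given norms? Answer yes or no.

Yes

Premise 3 is F(renew_audit_trail), i.e. O(¬renew_audit_trail).
Applying K to premise 5 (O(¬renew_audit_trail -> countersign_waiver)) and O(¬renew_audit_trail) yields O(countersign_waiver).
Applying K to premise 11 (O(countersign_waiver -> report_waiver)) and O(countersign_waiver) yields O(report_waiver).
The contrapositive of premise 9 (O(¬escalate_voucher -> ¬report_waiver)) is O(report_waiver -> escalate_voucher), and O(report_waiver) is already established, so O(escalate_voucher).
The contrapositive of premise 10 (O(¬freeze_account -> ¬escalate_voucher)) is O(escalate_voucher -> freeze_account), and O(escalate_voucher) is already established, so O(freeze_account).
Premise 4 is O(stow_gear -> ¬freeze_account); contrapositively O(freeze_account -> ¬stow_gear). Since O(freeze_account) holds, K gives O(¬stow_gear).
Premise 6 is O(countersign_license -> stow_gear); contrapositively O(¬stow_gear -> ¬countersign_license). Since O(¬stow_gear) holds, K gives O(¬countersign_license).
The contrapositive of premise 7 (O(¬flag_ledger -> countersign_license)) is O(¬countersign_license -> flag_ledger), and O(¬countersign_license) is already established, so O(flag_ledger).
Premises 1, 2, 8 do not contribute to this derivation.
So O(flag_ledger) follows.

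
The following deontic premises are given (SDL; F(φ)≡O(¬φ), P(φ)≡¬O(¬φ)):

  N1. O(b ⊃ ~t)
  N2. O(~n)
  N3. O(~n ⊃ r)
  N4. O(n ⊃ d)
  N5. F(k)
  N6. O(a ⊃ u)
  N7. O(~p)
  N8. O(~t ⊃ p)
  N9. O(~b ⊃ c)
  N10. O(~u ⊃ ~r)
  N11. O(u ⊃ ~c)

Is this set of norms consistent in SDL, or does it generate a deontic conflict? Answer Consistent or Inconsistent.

Premise 2 gives O(~n).
With premise 3, O(~n ⊃ r), the K-axiom yields O(r).
Premise 10, O(~u ⊃ ~r), contraposes to O(r ⊃ u); with O(r) we get O(u).
Premise 11 is O(u ⊃ ~c); since O(u), deontic closure gives O(~c).
Premise 9 is O(~b ⊃ c); contrapositively O(~c ⊃ b). Since O(~c) holds, K gives O(b).
With premise 1, O(b ⊃ ~t), the K-axiom yields O(~t).
Applying K to premise 8 (O(~t ⊃ p)) and O(~t) yields O(p).
However, premise 7 gives O(~p).
We now have both O(p) and O(~p) — p is simultaneously obligatory and forbidden, violating the D-axiom.

Inconsistent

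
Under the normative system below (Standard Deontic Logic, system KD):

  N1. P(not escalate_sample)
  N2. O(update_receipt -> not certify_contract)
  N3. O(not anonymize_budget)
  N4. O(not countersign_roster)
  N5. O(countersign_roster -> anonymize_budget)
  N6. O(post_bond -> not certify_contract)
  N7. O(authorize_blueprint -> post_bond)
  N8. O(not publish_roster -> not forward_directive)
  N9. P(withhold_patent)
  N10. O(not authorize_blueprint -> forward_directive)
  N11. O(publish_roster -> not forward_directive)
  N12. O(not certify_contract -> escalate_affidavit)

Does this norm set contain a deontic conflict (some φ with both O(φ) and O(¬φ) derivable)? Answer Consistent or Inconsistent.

Consistent

Premise 5 is O(countersign_roster -> anonymize_budget), but O(countersign_roster) is not derivable from the premises, so it does not yield O(anonymize_budget).
So O(anonymize_budget) is not derivable, and the apparent clash with O(not anonymize_budget) does not arise.
A world satisfying every obligation exists (e.g. anonymize_budget=false, authorize_blueprint=true, certify_contract=false, countersign_roster=false, escalate_affidavit=true, escalate_sample=false, forward_directive=false, post_bond=true, publish_roster=false, update_receipt=false, withhold_patent=false); no atom is both obligatory and forbidden, so the set is consistent.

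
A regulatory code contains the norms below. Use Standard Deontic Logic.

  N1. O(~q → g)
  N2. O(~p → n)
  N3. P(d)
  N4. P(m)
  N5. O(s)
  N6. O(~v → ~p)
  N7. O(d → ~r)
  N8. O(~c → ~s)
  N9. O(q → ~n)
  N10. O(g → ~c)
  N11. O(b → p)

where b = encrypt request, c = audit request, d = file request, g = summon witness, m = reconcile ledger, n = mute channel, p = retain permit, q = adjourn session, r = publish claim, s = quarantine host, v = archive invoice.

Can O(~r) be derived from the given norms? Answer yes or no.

No

Premise 7 is O(d → ~r), but O(d) is not derivable from the premises (the permission P(d) asserts only ~O(~d), not O(d)), so it does not yield O(~r).
No other premise forces O(~r). An ideal world satisfying every premise can still have ~r false, so O(~r) is not derivable.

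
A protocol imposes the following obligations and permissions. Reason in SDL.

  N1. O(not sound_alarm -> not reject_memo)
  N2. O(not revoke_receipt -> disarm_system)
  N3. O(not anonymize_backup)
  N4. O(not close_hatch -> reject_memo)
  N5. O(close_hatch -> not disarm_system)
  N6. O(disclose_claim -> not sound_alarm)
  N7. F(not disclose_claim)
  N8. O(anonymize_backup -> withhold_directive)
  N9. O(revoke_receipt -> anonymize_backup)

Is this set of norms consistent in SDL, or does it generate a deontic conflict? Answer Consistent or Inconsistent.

Premise 3 states O(not anonymize_backup) outright.
Premise 9, O(revoke_receipt -> anonymize_backup), contraposes to O(not anonymize_backup -> not revoke_receipt); with O(not anonymize_backup) we get O(not revoke_receipt).
With premise 2, O(not revoke_receipt -> disarm_system), the K-axiom yields O(disarm_system).
Premise 5, O(close_hatch -> not disarm_system), contraposes to O(disarm_system -> not close_hatch); with O(disarm_system) we get O(not close_hatch).
Premise 4 is O(not close_hatch -> reject_memo); since O(not close_hatch), deontic closure gives O(reject_memo).
Premise 1, O(not sound_alarm -> not reject_memo), contraposes to O(reject_memo -> sound_alarm); with O(reject_memo) we get O(sound_alarm).
Premise 6, O(disclose_claim -> not sound_alarm), contraposes to O(sound_alarm -> not disclose_claim); with O(sound_alarm) we get O(not disclose_claim).
Yet premise 7 is F(not disclose_claim), i.e. O(disclose_claim).
We now have both O(not disclose_claim) and O(disclose_claim) — disclose_claim is simultaneously obligatory and forbidden, violating the D-axiom.

Inconsistent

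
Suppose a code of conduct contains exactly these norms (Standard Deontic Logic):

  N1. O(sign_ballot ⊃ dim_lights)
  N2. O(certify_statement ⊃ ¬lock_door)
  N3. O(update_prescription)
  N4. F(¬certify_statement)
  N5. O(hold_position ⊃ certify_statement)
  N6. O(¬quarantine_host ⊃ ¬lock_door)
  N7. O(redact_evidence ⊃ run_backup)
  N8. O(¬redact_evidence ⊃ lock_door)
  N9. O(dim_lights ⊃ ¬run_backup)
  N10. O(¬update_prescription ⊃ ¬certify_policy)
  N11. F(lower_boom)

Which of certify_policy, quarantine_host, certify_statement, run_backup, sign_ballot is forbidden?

Premise 4, F(¬certify_statement), is equivalent to O(certify_statement).
Premise 2 is O(certify_statement ⊃ ¬lock_door); since O(certify_statement), deontic closure gives O(¬lock_door).
The contrapositive of premise 8 (O(¬redact_evidence ⊃ lock_door)) is O(¬lock_door ⊃ redact_evidence), and O(¬lock_door) is already established, so O(redact_evidence).
With premise 7, O(redact_evidence ⊃ run_backup), the K-axiom yields O(run_backup).
The contrapositive of premise 9 (O(dim_lights ⊃ ¬run_backup)) is O(run_backup ⊃ ¬dim_lights), and O(run_backup) is already established, so O(¬dim_lights).
The contrapositive of premise 1 (O(sign_ballot ⊃ dim_lights)) is O(¬dim_lights ⊃ ¬sign_ballot), and O(¬dim_lights) is already established, so O(¬sign_ballot).
So O(¬sign_ballot) holds, i.e. sign_ballot is forbidden. None of the other listed options is forbidden under the premises.

sign_ballot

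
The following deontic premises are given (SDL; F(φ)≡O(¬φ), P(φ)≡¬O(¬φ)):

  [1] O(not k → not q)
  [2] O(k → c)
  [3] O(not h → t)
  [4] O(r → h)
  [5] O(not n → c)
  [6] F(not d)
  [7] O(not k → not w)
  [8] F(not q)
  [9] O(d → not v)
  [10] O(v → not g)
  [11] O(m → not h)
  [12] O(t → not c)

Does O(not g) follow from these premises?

No

Premise 10 is O(v → not g), but O(v) is not derivable from the premises, so it does not yield O(not g).
No other premise forces O(not g). An ideal world satisfying every premise can still have not g false, so O(not g) is not derivable.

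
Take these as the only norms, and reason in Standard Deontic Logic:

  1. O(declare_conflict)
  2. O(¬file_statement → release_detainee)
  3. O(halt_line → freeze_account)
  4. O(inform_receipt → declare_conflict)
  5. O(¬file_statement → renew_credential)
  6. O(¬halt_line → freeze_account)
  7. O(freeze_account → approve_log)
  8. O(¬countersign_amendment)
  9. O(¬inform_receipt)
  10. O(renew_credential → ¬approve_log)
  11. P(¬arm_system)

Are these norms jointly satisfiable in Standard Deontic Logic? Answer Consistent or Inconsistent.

Consistent

Premise 4 is O(inform_receipt → declare_conflict); even if O(declare_conflict) held, inferring O(inform_receipt) would be affirming the consequent — invalid.
So O(inform_receipt) is not derivable, and the apparent clash with O(¬inform_receipt) does not arise.
A world satisfying every obligation exists (e.g. approve_log=true, arm_system=false, countersign_amendment=false, declare_conflict=true, file_statement=true, freeze_account=true, halt_line=false, inform_receipt=false, release_detainee=false, renew_credential=false); no atom is both obligatory and forbidden, so the set is consistent.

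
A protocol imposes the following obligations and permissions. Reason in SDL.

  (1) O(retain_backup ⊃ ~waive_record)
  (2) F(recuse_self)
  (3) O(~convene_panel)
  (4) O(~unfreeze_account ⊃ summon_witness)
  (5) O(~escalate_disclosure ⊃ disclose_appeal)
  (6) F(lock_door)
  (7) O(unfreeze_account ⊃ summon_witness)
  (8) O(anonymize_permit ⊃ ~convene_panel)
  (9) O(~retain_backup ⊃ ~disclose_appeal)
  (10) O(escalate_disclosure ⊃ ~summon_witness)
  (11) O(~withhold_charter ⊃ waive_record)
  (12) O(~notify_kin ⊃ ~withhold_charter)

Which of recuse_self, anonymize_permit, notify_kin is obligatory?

By case analysis on unfreeze_account: premise 7 gives O(unfreeze_account ⊃ summon_witness) and premise 4 gives O(~unfreeze_account ⊃ summon_witness), so O(summon_witness) either way.
Premise 10, O(escalate_disclosure ⊃ ~summon_witness), contraposes to O(summon_witness ⊃ ~escalate_disclosure); with O(summon_witness) we get O(~escalate_disclosure).
From O(~escalate_disclosure) and premise 5, O(~escalate_disclosure ⊃ disclose_appeal), we obtain O(disclose_appeal).
Premise 9 is O(~retain_backup ⊃ ~disclose_appeal); contrapositively O(disclose_appeal ⊃ retain_backup). Since O(disclose_appeal) holds, K gives O(retain_backup).
Premise 1 is O(retain_backup ⊃ ~waive_record); since O(retain_backup), deontic closure gives O(~waive_record).
Premise 11, O(~withhold_charter ⊃ waive_record), contraposes to O(~waive_record ⊃ withhold_charter); with O(~waive_record) we get O(withhold_charter).
The contrapositive of premise 12 (O(~notify_kin ⊃ ~withhold_charter)) is O(withhold_charter ⊃ notify_kin), and O(withhold_charter) is already established, so O(notify_kin).
So O(notify_kin) holds — notify_kin is obligatory. None of the other listed options is made obligatory by any chain of premises.

notify_kin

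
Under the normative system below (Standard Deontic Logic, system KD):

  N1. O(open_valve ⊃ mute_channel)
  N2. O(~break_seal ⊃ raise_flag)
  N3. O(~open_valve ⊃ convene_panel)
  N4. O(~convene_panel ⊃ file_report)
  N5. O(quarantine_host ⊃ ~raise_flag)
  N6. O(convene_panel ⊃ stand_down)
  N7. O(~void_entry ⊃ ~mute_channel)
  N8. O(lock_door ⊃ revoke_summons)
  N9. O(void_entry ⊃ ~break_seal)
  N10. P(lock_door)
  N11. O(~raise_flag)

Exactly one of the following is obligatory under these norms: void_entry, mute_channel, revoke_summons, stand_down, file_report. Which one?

stand_down

Premise 11 gives O(~raise_flag).
Premise 2, O(~break_seal ⊃ raise_flag), contraposes to O(~raise_flag ⊃ break_seal); with O(~raise_flag) we get O(break_seal).
Premise 9 is O(void_entry ⊃ ~break_seal); contrapositively O(break_seal ⊃ ~void_entry). Since O(break_seal) holds, K gives O(~void_entry).
From O(~void_entry) and premise 7, O(~void_entry ⊃ ~mute_channel), we obtain O(~mute_channel).
Premise 1, O(open_valve ⊃ mute_channel), contraposes to O(~mute_channel ⊃ ~open_valve); with O(~mute_channel) we get O(~open_valve).
Applying K to premise 3 (O(~open_valve ⊃ convene_panel)) and O(~open_valve) yields O(convene_panel).
Applying K to premise 6 (O(convene_panel ⊃ stand_down)) and O(convene_panel) yields O(stand_down).
So O(stand_down) holds — stand_down is obligatory. None of the other listed options is made obligatory by any chain of premises.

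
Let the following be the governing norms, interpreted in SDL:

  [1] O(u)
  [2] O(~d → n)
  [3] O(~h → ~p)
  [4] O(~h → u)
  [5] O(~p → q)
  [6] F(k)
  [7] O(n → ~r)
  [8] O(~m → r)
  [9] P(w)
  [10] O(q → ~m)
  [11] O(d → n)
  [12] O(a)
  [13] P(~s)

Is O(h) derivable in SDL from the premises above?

Premises 2 and 11 cover both cases: O(~d → n) and O(d → n). Since ~d ∨ d is a tautology, O(n) follows.
Premise 7 is O(n → ~r); since O(n), deontic closure gives O(~r).
Premise 8, O(~m → r), contraposes to O(~r → m); with O(~r) we get O(m).
Premise 10 is O(q → ~m); contrapositively O(m → ~q). Since O(m) holds, K gives O(~q).
Premise 5 is O(~p → q); contrapositively O(~q → p). Since O(~q) holds, K gives O(p).
Premise 3, O(~h → ~p), contraposes to O(p → h); with O(p) we get O(h).
Premises 1, 4, 6, 9, 12, 13 do not contribute to this derivation.
So O(h) follows.

Yes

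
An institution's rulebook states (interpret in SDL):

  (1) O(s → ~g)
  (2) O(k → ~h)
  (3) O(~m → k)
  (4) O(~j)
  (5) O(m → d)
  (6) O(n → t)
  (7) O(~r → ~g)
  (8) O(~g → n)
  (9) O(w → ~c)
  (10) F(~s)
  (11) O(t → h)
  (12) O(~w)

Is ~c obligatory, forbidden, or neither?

Neither

Premise 9 is O(w → ~c), but O(w) is not derivable from the premises, so it does not yield O(~c).
No premise or chain of K-axiom applications forces O(~c), and none forces O(c). So ~c is neither obligatory nor forbidden under these norms.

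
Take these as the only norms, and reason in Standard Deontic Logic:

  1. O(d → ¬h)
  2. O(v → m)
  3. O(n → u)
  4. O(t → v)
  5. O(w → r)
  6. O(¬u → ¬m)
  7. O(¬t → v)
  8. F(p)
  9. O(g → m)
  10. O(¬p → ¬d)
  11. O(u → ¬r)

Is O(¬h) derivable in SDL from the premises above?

No

Premise 1 is O(d → ¬h), but O(d) is not derivable from the premises, so it does not yield O(¬h).
No other premise forces O(¬h). An ideal world satisfying every premise can still have ¬h false, so O(¬h) is not derivable.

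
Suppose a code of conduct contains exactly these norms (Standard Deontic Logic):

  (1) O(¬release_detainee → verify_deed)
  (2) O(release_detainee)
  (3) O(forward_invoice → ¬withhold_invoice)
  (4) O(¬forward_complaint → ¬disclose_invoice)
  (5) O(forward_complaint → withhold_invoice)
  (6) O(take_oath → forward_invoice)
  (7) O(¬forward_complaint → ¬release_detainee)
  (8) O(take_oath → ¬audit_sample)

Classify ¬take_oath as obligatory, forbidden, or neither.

Obligatory

Premise 2 states O(release_detainee) outright.
The contrapositive of premise 7 (O(¬forward_complaint → ¬release_detainee)) is O(release_detainee → forward_complaint), and O(release_detainee) is already established, so O(forward_complaint).
Premise 5 is O(forward_complaint → withhold_invoice); since O(forward_complaint), deontic closure gives O(withhold_invoice).
Premise 3, O(forward_invoice → ¬withhold_invoice), contraposes to O(withhold_invoice → ¬forward_invoice); with O(withhold_invoice) we get O(¬forward_invoice).
The contrapositive of premise 6 (O(take_oath → forward_invoice)) is O(¬forward_invoice → ¬take_oath), and O(¬forward_invoice) is already established, so O(¬take_oath).
Premises 1, 4, 8 do not contribute to this derivation.
Hence ¬take_oath is obligatory.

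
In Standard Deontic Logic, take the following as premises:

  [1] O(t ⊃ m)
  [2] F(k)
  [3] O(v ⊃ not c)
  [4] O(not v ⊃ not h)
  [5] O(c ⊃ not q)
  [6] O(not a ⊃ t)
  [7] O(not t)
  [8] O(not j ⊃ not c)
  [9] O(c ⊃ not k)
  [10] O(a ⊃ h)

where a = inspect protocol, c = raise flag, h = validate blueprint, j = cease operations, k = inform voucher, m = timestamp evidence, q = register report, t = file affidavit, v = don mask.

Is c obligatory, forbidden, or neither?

Premise 7 states O(not t) outright.
The contrapositive of premise 6 (O(not a ⊃ t)) is O(not t ⊃ a), and O(not t) is already established, so O(a).
Applying K to premise 10 (O(a ⊃ h)) and O(a) yields O(h).
The contrapositive of premise 4 (O(not v ⊃ not h)) is O(h ⊃ v), and O(h) is already established, so O(v).
From O(v) and premise 3, O(v ⊃ not c), we obtain O(not c).
Premises 1, 2, 5, 8, 9 do not contribute to this derivation.
Thus O(not c), which is F(c): c is forbidden.

Forbidden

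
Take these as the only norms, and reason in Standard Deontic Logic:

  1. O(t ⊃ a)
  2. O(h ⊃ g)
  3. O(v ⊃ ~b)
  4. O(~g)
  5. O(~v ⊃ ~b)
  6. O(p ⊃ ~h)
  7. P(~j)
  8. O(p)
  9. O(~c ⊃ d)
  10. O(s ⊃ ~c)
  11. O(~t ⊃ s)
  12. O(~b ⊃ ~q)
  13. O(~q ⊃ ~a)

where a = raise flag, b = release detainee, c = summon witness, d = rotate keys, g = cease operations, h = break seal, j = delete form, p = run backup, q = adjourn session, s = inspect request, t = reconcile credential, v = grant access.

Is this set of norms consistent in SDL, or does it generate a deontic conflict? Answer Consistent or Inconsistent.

Premise 2 is O(h ⊃ g), but O(h) is not derivable from the premises, so it does not yield O(g).
So O(g) is not derivable, and the apparent clash with O(~g) does not arise.
A world satisfying every obligation exists (e.g. a=false, b=false, c=false, d=true, g=false, h=false, j=false, p=true, q=false, s=true, t=false, v=false); no atom is both obligatory and forbidden, so the set is consistent.

Consistent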